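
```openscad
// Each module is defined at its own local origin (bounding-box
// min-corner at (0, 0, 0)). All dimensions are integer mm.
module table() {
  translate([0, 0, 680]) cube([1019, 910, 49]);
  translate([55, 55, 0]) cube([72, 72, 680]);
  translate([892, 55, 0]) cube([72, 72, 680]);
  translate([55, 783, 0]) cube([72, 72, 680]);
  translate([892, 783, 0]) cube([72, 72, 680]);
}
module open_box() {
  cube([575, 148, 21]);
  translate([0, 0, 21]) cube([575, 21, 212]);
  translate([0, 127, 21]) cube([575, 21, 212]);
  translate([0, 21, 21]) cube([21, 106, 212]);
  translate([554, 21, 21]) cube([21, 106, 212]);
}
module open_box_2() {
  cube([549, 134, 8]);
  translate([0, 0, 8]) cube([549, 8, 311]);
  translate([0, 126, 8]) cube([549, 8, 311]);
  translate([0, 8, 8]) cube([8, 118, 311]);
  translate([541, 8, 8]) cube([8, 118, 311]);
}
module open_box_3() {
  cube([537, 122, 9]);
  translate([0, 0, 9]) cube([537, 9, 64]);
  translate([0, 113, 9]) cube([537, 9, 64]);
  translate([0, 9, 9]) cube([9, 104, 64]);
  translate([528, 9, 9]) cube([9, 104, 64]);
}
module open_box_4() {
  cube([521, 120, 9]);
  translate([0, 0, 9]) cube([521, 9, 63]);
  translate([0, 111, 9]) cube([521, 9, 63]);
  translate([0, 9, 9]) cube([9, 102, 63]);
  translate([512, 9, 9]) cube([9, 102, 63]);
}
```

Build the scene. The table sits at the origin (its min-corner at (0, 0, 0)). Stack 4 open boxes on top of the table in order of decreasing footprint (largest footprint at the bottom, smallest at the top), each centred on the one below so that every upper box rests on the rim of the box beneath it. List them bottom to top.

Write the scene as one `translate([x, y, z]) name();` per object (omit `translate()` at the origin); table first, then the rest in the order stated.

table();
translate([222, 381, 729]) open_box();
translate([235, 388, 962]) open_box_2();
translate([241, 394, 1281]) open_box_3();
translate([249, 395, 1354]) open_box_4();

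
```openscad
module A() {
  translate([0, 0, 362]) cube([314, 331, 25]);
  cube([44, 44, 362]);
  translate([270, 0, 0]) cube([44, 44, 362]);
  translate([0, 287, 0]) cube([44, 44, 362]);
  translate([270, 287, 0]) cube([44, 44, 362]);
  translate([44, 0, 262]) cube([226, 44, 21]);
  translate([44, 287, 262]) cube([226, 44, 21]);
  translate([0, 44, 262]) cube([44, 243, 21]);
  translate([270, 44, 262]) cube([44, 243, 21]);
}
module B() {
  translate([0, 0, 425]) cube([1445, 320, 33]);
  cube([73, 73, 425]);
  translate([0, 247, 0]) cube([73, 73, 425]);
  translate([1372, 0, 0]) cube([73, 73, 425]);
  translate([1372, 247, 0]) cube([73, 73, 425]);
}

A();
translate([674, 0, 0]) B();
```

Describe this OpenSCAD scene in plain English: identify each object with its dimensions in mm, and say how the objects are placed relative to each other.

A is a simple wooden stool: a rectangular seat 314 mm (x) by 331 mm (y), 25 mm thick, top face at z = 387 mm, on four square legs, each 44×44 mm in cross-section. The legs rest on z = 0, each flush with a corner of the seat. Four stretchers, 44 mm wide and 21 mm tall, connect adjacent legs with their undersides at z = 262 mm, each running between the inner faces of the legs it joins and aligned with the legs' outer faces on the other axis.

B is a bench: a 1445×320 mm seat slab, 33 mm thick, top at z = 458 mm, on four 73×73 mm square legs flush with the seat corners and standing on z = 0.

The bench is on the floor beside the stool on its +x side.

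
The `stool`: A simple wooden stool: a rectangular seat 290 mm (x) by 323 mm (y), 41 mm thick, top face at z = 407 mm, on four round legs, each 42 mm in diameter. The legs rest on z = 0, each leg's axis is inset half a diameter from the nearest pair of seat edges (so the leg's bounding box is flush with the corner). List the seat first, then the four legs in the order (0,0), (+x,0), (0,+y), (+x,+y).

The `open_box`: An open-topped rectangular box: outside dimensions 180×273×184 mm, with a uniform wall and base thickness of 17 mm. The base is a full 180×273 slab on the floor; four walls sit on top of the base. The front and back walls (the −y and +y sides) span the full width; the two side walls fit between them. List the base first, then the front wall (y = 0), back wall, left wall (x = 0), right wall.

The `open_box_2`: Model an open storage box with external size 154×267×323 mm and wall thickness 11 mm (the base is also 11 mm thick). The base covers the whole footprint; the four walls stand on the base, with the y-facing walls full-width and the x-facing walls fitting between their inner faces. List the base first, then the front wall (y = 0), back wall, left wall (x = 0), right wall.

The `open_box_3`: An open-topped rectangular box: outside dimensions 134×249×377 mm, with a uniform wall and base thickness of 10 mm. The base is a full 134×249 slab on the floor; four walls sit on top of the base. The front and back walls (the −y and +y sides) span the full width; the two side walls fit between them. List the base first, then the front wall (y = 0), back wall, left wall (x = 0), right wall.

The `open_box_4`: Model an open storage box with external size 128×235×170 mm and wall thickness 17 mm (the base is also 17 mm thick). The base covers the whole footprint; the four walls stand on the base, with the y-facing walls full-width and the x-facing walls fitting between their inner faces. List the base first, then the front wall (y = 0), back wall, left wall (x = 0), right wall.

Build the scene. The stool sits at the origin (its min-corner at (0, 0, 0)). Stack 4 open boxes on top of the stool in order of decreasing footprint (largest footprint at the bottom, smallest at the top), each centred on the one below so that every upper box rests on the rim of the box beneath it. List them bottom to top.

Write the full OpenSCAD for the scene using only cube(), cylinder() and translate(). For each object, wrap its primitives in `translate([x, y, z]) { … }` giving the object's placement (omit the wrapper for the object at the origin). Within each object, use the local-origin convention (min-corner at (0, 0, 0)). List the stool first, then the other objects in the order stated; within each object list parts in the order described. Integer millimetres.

translate([0, 0, 366]) cube([290, 323, 41]);
translate([21, 21, 0]) cylinder(h = 366, r = 21);
translate([269, 21, 0]) cylinder(h = 366, r = 21);
translate([21, 302, 0]) cylinder(h = 366, r = 21);
translate([269, 302, 0]) cylinder(h = 366, r = 21);
translate([55, 25, 407]) {
  cube([180, 273, 17]);
  translate([0, 0, 17]) cube([180, 17, 167]);
  translate([0, 256, 17]) cube([180, 17, 167]);
  translate([0, 17, 17]) cube([17, 239, 167]);
  translate([163, 17, 17]) cube([17, 239, 167]);
}
translate([68, 28, 591]) {
  cube([154, 267, 11]);
  translate([0, 0, 11]) cube([154, 11, 312]);
  translate([0, 256, 11]) cube([154, 11, 312]);
  translate([0, 11, 11]) cube([11, 245, 312]);
  translate([143, 11, 11]) cube([11, 245, 312]);
}
translate([78, 37, 914]) {
  cube([134, 249, 10]);
  translate([0, 0, 10]) cube([134, 10, 367]);
  translate([0, 239, 10]) cube([134, 10, 367]);
  translate([0, 10, 10]) cube([10, 229, 367]);
  translate([124, 10, 10]) cube([10, 229, 367]);
}
translate([81, 44, 1291]) {
  cube([128, 235, 17]);
  translate([0, 0, 17]) cube([128, 17, 153]);
  translate([0, 218, 17]) cube([128, 17, 153]);
  translate([0, 17, 17]) cube([17, 201, 153]);
  translate([111, 17, 17]) cube([17, 201, 153]);
}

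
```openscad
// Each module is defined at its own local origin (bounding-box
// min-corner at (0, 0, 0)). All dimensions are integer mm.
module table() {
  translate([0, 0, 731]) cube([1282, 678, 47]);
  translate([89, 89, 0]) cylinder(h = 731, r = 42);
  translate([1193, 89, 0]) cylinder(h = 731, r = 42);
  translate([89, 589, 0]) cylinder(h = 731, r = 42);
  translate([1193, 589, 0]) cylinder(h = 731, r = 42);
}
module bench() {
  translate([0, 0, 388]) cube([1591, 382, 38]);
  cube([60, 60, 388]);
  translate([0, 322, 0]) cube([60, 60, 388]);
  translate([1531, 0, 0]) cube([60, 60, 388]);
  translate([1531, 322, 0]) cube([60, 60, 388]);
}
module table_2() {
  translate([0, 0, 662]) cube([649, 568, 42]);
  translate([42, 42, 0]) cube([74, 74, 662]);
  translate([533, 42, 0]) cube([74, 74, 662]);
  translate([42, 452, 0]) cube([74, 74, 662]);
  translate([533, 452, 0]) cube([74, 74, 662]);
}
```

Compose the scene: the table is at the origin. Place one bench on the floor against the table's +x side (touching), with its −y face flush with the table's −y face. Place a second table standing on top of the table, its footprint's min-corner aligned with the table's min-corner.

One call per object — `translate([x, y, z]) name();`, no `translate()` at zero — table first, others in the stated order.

table();
translate([1282, 0, 0]) bench();
translate([0, 0, 778]) table_2();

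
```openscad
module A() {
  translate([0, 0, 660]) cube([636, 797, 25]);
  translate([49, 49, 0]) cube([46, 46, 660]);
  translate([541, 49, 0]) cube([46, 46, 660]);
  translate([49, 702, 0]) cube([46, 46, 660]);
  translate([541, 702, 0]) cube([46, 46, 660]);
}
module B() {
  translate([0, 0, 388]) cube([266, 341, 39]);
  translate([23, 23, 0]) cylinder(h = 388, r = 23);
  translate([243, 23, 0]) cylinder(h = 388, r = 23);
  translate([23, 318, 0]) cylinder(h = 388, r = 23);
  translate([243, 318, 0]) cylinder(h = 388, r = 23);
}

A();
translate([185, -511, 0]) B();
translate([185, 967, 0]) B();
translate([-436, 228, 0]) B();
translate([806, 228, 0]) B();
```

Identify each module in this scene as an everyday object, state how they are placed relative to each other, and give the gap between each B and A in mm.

Each stool's nearest face is 170 mm from the table's bounding box.

A is a table. B is a stool. Four stools sit around the table at the −y, +y, −x, +x sides. The gap between each stool and the table is 170 mm.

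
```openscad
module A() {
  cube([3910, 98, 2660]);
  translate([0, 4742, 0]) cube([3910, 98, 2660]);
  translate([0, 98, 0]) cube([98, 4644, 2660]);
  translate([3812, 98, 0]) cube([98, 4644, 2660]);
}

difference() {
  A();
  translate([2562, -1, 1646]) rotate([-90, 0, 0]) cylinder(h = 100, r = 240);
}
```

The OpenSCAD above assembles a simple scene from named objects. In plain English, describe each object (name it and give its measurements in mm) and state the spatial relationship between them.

A is the wall frame of a small rectangular building: four walls, each 2660 mm tall and 98 mm thick, enclosing a footprint 3910 mm (x) by 4840 mm (y) outside-to-outside, with no floor or roof. The front and back walls (the −y and +y sides) span the full width; the two side walls fit between them.

The house frame has a circular hole of radius 240 mm through its front wall, centred at (x = 2562, z = 1646).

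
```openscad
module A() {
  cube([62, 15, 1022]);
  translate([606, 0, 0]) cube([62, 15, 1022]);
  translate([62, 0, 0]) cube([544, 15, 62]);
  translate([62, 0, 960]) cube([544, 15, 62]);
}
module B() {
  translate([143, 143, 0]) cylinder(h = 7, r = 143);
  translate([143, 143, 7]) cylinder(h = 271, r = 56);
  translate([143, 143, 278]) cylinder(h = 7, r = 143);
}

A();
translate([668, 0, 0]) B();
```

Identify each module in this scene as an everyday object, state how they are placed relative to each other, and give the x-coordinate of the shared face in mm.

A is a picture frame. B is a spool. The spool is against the picture frame's +x side, with their −y faces flush. The x-coordinate of the shared face is 668 mm.

The picture frame's +x face and the spool's −x face are both at x = 668 mm.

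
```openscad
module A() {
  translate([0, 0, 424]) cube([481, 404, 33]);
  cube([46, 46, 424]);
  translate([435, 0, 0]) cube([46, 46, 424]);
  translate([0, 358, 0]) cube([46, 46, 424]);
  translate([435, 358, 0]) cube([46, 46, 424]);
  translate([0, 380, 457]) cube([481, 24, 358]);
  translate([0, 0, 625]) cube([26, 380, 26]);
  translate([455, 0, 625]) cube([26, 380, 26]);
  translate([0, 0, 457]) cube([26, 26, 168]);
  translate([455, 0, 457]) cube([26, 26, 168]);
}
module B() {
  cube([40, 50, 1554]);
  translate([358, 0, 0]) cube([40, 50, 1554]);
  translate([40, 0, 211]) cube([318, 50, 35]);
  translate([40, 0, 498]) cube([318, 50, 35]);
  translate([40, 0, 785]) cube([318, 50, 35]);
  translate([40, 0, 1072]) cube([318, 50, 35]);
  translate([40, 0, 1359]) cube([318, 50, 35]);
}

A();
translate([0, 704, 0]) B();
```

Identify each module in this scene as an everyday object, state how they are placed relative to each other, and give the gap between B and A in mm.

The ladder's nearest face is 300 mm from the chair's +y face.

A is a chair. B is a ladder. The ladder is on the floor beside the chair on its +y side. The gap between the ladder and the chair is 300 mm.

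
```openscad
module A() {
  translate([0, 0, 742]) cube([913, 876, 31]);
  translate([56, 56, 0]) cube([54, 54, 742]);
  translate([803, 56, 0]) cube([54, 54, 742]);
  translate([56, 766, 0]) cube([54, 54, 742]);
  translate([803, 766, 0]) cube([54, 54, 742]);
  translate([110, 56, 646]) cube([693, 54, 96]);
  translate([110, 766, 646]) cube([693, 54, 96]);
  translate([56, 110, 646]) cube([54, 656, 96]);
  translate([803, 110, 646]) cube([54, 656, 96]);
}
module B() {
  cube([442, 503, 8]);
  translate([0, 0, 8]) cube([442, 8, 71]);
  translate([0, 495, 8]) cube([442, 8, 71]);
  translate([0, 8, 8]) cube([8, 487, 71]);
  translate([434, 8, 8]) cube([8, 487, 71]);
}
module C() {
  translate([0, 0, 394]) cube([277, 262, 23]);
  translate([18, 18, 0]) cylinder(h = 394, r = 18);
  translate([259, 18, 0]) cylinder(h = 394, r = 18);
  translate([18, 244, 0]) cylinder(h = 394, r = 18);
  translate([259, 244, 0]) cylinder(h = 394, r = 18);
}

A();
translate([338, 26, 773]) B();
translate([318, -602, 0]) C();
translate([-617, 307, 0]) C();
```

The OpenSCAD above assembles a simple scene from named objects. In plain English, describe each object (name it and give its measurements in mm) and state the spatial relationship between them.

A is a table: top 913 mm (x) × 876 mm (y), 31 mm thick, upper face at z = 773 mm, on four 54×54 mm square legs, each inset 56 mm from the nearest pair of top edges, running from z = 0 to the bottom of the top. Four apron rails, 54 mm thick and 96 mm tall, run between adjacent legs with their top edges flush with the underside of the top and their outer faces flush with the legs' outer faces.

B is an open storage box with external size 442×503×79 mm and wall thickness 8 mm (the base is also 8 mm thick). The base covers the whole footprint; the four walls stand on the base, with the y-facing walls full-width and the x-facing walls fitting between their inner faces.

C is a simple wooden stool: a rectangular seat 277 mm (x) by 262 mm (y), 23 mm thick, top face at z = 417 mm, on four round legs, each 36 mm in diameter. The legs rest on z = 0, each leg's axis is inset half a diameter from the nearest pair of seat edges (so the leg's bounding box is flush with the corner).

The open box is on top of the table. Two stools sit around the table at the −y, −x sides.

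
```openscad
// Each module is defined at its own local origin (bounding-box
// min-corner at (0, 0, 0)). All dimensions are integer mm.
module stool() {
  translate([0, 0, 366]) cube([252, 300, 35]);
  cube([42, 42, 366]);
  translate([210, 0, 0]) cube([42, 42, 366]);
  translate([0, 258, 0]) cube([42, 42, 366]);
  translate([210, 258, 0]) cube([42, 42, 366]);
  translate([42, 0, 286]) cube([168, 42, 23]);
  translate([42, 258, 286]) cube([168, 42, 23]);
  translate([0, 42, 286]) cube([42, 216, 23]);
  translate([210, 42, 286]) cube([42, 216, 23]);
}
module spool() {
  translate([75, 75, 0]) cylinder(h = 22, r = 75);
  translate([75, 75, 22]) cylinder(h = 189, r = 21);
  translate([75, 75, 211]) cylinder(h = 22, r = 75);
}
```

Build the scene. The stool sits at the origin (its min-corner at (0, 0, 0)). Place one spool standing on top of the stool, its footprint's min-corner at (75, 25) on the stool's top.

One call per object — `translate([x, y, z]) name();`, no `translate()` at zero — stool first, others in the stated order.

stool();
translate([75, 25, 401]) spool();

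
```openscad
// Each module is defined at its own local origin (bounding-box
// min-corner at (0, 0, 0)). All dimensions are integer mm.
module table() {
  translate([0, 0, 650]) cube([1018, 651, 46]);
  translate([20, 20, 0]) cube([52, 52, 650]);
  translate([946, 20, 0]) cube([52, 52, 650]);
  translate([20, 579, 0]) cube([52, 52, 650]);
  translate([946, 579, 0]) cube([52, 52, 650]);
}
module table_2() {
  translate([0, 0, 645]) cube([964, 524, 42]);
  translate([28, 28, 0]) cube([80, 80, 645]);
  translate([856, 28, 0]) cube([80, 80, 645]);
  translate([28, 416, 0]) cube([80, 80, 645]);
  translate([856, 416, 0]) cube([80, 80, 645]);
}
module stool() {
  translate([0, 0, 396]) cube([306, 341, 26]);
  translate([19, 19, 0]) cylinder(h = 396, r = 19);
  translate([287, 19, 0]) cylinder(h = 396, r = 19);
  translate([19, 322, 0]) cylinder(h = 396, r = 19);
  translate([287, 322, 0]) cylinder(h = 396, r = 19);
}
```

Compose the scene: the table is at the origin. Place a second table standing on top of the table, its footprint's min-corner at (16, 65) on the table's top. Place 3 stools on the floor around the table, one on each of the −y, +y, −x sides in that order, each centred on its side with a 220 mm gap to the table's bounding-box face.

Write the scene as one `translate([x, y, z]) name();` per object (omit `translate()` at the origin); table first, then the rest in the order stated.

table();
translate([16, 65, 696]) table_2();
translate([356, -561, 0]) stool();
translate([356, 871, 0]) stool();
translate([-526, 155, 0]) stool();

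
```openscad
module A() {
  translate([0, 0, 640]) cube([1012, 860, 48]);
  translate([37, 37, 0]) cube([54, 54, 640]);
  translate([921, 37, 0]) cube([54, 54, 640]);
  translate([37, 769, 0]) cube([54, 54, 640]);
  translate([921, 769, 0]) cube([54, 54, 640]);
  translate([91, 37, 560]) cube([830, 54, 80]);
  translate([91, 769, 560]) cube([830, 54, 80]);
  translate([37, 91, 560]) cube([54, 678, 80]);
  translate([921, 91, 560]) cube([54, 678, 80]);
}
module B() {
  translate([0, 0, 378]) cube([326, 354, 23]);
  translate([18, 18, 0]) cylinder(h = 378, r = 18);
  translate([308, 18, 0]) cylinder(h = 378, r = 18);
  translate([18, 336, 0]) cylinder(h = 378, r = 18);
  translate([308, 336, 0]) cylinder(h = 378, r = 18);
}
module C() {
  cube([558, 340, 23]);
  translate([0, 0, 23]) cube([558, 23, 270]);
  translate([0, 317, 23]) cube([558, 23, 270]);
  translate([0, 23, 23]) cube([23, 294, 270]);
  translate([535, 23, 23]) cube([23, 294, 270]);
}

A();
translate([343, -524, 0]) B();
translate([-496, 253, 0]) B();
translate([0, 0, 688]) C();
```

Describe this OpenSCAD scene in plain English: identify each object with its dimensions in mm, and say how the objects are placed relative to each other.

A is a rectangular dining table. The top is 1012×860×48 mm with its upper surface at z = 688 mm. It stands on four 54×54 mm square legs, each inset 37 mm from the nearest pair of top edges, running from the floor to the underside of the top. Four apron rails, 54 mm thick and 80 mm tall, run between adjacent legs with their top edges flush with the underside of the top and their outer faces flush with the legs' outer faces.

B is a four-legged stool. The seat is a 326×354×23 mm slab whose top surface is at z = 401 mm; four round legs, each 36 mm in diameter, run from the floor (z = 0) to the underside of the seat, each leg's axis is inset half a diameter from the nearest pair of seat edges (so the leg's bounding box is flush with the corner).

C is an open storage box with external size 558×340×293 mm and wall thickness 23 mm (the base is also 23 mm thick). The base covers the whole footprint; the four walls stand on the base, with the y-facing walls full-width and the x-facing walls fitting between their inner faces.

Two stools sit around the table at the −y, −x sides. The open box is on top of the table.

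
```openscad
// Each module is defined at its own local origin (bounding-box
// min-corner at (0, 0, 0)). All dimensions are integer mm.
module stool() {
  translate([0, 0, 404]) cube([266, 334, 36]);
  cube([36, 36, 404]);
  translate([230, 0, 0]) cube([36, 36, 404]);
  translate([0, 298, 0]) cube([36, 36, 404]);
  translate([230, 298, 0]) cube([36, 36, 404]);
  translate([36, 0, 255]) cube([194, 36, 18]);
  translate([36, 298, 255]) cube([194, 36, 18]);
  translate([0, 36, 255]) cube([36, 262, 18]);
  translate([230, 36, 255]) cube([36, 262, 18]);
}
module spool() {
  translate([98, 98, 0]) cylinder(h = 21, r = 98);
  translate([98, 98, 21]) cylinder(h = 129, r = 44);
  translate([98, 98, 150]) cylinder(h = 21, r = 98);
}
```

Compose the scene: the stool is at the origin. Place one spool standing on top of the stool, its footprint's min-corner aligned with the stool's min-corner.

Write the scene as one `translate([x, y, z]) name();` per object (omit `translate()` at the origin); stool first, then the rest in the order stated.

stool();
translate([0, 0, 440]) spool();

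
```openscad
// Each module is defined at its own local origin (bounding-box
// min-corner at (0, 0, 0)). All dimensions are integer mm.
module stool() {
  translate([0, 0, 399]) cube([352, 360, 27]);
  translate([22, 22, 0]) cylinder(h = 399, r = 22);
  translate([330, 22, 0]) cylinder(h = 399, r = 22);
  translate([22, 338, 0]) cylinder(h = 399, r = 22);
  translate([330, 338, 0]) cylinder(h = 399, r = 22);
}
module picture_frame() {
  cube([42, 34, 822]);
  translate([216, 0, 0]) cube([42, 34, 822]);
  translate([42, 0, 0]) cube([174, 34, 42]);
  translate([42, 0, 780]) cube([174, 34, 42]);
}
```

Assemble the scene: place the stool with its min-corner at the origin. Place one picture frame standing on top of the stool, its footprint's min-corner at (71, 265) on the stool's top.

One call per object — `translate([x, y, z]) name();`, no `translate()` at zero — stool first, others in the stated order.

stool();
translate([71, 265, 426]) picture_frame();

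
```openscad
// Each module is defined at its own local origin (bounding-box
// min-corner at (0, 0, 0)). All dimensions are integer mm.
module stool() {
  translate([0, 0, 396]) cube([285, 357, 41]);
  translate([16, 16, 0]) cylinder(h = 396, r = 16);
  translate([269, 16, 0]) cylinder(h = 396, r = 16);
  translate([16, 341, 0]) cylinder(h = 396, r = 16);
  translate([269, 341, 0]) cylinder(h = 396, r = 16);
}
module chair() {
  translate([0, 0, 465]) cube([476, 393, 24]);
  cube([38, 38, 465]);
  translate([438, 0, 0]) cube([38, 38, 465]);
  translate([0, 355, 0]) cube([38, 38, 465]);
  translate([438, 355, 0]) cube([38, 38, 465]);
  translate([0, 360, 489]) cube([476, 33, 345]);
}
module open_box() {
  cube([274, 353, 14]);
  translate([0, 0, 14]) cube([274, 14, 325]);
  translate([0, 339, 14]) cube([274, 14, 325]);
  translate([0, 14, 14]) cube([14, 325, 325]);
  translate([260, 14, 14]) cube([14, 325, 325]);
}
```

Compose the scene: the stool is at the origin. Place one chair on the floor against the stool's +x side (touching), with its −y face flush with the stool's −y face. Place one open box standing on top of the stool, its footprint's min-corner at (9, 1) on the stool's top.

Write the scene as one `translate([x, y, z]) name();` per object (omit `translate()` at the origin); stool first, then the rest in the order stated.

stool();
translate([285, 0, 0]) chair();
translate([9, 1, 437]) open_box();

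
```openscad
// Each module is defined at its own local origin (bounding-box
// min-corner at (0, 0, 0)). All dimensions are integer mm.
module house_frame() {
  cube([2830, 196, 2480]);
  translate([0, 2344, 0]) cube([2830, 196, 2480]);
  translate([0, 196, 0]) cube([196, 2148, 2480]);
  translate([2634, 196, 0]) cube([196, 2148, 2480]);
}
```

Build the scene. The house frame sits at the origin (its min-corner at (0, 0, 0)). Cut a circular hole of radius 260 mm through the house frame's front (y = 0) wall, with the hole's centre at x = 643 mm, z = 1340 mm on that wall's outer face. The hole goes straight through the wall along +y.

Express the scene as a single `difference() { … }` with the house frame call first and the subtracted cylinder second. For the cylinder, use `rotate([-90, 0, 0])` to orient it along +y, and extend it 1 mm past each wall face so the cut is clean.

difference() {
  house_frame();
  translate([643, -1, 1340]) rotate([-90, 0, 0]) cylinder(h = 198, r = 260);
}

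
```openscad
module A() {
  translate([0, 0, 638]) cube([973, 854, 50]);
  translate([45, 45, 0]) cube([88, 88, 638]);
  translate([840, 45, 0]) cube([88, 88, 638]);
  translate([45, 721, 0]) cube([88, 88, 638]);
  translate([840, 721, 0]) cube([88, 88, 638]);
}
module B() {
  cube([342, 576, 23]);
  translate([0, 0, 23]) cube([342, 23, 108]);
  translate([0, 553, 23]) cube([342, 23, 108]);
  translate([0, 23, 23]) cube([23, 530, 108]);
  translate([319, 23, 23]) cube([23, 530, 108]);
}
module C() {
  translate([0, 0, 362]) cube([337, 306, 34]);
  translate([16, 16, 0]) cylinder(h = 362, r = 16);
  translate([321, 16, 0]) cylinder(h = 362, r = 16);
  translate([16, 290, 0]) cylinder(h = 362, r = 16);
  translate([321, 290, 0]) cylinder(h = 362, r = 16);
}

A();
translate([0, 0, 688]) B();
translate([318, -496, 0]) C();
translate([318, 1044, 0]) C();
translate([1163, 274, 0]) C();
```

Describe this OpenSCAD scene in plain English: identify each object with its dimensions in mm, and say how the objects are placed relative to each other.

A is a table: top 973 mm (x) × 854 mm (y), 50 mm thick, upper face at z = 688 mm, on four 88×88 mm square legs, each inset 45 mm from the nearest pair of top edges, running from z = 0 to the bottom of the top.

B is an open storage box with external size 342×576×131 mm and wall thickness 23 mm (the base is also 23 mm thick). The base covers the whole footprint; the four walls stand on the base, with the y-facing walls full-width and the x-facing walls fitting between their inner faces.

C is a simple wooden stool: a rectangular seat 337 mm (x) by 306 mm (y), 34 mm thick, top face at z = 396 mm, on four round legs, each 32 mm in diameter. The legs rest on z = 0, each leg's axis is inset half a diameter from the nearest pair of seat edges (so the leg's bounding box is flush with the corner).

The open box is on top of the table. Three stools sit around the table at the −y, +y, +x sides.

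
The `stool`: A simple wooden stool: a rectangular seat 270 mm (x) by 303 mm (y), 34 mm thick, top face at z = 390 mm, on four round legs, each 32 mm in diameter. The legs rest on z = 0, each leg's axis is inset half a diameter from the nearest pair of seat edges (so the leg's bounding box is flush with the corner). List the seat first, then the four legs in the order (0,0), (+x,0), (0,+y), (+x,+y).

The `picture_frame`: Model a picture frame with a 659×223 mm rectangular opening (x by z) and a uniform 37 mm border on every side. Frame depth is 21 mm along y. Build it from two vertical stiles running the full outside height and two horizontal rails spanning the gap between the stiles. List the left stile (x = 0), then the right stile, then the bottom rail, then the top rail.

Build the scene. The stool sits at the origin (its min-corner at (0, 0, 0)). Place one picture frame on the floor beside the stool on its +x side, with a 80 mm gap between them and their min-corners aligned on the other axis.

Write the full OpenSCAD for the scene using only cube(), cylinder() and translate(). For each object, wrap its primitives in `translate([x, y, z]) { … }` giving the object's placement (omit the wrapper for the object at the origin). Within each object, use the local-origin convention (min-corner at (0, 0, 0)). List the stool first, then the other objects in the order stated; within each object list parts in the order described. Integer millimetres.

translate([0, 0, 356]) cube([270, 303, 34]);
translate([16, 16, 0]) cylinder(h = 356, r = 16);
translate([254, 16, 0]) cylinder(h = 356, r = 16);
translate([16, 287, 0]) cylinder(h = 356, r = 16);
translate([254, 287, 0]) cylinder(h = 356, r = 16);
translate([350, 0, 0]) {
  cube([37, 21, 297]);
  translate([696, 0, 0]) cube([37, 21, 297]);
  translate([37, 0, 0]) cube([659, 21, 37]);
  translate([37, 0, 260]) cube([659, 21, 37]);
}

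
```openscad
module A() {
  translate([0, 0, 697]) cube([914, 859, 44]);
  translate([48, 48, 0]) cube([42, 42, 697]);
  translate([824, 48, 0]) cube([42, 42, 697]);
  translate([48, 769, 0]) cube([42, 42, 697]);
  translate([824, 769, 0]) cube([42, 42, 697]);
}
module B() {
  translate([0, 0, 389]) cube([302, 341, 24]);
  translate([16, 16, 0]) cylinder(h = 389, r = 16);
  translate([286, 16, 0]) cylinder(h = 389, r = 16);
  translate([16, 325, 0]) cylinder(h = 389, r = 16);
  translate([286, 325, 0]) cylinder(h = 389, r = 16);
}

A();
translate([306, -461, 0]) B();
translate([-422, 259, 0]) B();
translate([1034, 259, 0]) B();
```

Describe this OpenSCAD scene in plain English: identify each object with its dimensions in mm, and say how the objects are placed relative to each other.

A is a table: top 914 mm (x) × 859 mm (y), 44 mm thick, upper face at z = 741 mm, on four 42×42 mm square legs, each inset 48 mm from the nearest pair of top edges, running from z = 0 to the bottom of the top.

B is a four-legged stool. The seat is 302×341 mm, 24 mm thick, top at z = 413 mm. It stands on four round legs, each 32 mm in diameter, from z = 0 to the seat underside, each leg's axis is inset half a diameter from the nearest pair of seat edges (so the leg's bounding box is flush with the corner).

Three stools sit around the table at the −y, −x, +x sides.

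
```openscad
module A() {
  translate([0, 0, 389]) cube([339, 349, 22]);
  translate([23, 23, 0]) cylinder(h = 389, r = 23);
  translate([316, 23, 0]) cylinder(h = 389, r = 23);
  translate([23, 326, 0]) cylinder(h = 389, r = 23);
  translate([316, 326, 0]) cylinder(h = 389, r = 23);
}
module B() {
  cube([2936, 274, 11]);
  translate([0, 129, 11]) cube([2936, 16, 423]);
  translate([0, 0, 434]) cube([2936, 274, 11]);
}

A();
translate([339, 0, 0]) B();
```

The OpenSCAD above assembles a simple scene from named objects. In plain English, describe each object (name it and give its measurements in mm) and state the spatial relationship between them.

A is a four-legged stool. The seat is a 339×349×22 mm slab whose top surface is at z = 411 mm; four round legs, each 46 mm in diameter, run from the floor (z = 0) to the underside of the seat, each leg's axis is inset half a diameter from the nearest pair of seat edges (so the leg's bounding box is flush with the corner).

B is an I-beam lying along x, 2936 mm long. Overall section height 445 mm. Two flanges 274 mm wide (y) and 11 mm thick, one on the floor and one at the top; a web 16 mm thick runs between them, centred on the flange width.

The I-beam is against the stool's +x side, with their −y faces flush.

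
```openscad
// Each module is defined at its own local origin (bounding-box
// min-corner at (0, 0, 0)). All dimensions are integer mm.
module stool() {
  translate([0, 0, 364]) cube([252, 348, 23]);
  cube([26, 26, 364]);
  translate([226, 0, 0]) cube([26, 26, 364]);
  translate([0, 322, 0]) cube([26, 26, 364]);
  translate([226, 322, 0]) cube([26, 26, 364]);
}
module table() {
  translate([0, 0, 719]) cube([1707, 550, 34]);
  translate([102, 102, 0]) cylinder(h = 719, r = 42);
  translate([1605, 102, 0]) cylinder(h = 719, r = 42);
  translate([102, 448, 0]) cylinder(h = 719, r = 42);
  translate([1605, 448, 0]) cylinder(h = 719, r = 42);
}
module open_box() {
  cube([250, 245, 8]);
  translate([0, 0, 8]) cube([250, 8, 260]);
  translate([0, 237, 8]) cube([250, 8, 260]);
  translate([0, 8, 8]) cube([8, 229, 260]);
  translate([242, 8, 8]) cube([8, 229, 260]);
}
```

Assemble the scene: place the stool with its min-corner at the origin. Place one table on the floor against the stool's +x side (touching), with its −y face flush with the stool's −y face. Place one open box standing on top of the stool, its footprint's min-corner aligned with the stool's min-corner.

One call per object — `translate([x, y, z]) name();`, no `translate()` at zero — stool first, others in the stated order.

stool();
translate([252, 0, 0]) table();
translate([0, 0, 387]) open_box();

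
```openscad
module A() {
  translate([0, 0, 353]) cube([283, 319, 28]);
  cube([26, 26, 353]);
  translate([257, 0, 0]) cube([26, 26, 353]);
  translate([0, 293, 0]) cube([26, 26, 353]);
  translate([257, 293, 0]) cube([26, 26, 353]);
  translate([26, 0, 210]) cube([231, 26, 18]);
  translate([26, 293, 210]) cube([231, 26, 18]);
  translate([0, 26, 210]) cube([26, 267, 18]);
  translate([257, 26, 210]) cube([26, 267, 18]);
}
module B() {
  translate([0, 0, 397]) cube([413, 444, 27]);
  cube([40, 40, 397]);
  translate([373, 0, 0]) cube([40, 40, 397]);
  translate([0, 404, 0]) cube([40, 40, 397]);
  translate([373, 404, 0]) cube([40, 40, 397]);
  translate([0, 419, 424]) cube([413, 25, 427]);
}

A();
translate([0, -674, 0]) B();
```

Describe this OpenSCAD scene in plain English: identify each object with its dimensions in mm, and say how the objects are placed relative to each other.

A is a four-legged stool. The seat is 283×319 mm, 28 mm thick, top at z = 381 mm. It stands on four square legs, each 26×26 mm in cross-section, from z = 0 to the seat underside, each flush with a corner of the seat. Four stretchers, 26 mm wide and 18 mm tall, connect adjacent legs with their undersides at z = 210 mm, each running between the inner faces of the legs it joins and aligned with the legs' outer faces on the other axis.

B is a chair: 413×444 mm seat, 27 mm thick, top at z = 424 mm, on four 40 mm square corner legs flush with the seat edges. A 25 mm thick backrest slab spans the full seat width, extending 427 mm above the seat top, its back face flush with the seat's +y edge.

The chair is on the floor beside the stool on its −y side.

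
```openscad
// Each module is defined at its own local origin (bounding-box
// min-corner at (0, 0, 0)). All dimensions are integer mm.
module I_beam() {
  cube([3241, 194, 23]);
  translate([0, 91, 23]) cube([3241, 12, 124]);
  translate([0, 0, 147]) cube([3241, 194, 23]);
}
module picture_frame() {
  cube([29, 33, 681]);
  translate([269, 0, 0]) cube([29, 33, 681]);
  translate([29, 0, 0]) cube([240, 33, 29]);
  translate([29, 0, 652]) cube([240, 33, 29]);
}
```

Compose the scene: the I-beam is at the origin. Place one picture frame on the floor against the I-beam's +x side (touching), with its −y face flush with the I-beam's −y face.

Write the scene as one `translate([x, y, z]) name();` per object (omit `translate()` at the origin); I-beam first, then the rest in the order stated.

I_beam();
translate([3241, 0, 0]) picture_frame();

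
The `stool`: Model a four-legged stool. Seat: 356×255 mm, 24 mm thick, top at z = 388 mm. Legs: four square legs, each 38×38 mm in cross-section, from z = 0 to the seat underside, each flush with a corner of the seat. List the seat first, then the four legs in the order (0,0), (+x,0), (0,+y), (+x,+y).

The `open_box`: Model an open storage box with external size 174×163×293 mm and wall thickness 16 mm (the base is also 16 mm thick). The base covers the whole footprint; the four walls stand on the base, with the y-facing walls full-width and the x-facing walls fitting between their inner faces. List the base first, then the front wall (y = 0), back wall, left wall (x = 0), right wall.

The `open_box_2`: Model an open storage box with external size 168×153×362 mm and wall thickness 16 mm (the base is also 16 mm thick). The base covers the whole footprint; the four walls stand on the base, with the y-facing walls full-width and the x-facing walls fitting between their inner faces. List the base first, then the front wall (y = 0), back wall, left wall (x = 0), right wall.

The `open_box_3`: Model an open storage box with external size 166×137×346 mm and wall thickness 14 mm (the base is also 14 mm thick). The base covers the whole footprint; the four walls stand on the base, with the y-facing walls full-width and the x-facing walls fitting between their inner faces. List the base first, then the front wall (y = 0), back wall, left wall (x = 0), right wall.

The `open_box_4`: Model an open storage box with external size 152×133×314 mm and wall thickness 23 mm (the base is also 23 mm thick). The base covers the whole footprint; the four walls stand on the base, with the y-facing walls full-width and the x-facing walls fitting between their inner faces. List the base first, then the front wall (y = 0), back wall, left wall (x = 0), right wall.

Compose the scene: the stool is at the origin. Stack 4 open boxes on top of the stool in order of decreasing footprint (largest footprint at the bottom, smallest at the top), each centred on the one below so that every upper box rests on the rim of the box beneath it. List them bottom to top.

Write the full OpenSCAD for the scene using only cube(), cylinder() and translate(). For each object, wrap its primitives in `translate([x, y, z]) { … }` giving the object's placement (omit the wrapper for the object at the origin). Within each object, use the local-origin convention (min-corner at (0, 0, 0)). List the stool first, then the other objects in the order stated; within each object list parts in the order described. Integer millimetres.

translate([0, 0, 364]) cube([356, 255, 24]);
cube([38, 38, 364]);
translate([318, 0, 0]) cube([38, 38, 364]);
translate([0, 217, 0]) cube([38, 38, 364]);
translate([318, 217, 0]) cube([38, 38, 364]);
translate([91, 46, 388]) {
  cube([174, 163, 16]);
  translate([0, 0, 16]) cube([174, 16, 277]);
  translate([0, 147, 16]) cube([174, 16, 277]);
  translate([0, 16, 16]) cube([16, 131, 277]);
  translate([158, 16, 16]) cube([16, 131, 277]);
}
translate([94, 51, 681]) {
  cube([168, 153, 16]);
  translate([0, 0, 16]) cube([168, 16, 346]);
  translate([0, 137, 16]) cube([168, 16, 346]);
  translate([0, 16, 16]) cube([16, 121, 346]);
  translate([152, 16, 16]) cube([16, 121, 346]);
}
translate([95, 59, 1043]) {
  cube([166, 137, 14]);
  translate([0, 0, 14]) cube([166, 14, 332]);
  translate([0, 123, 14]) cube([166, 14, 332]);
  translate([0, 14, 14]) cube([14, 109, 332]);
  translate([152, 14, 14]) cube([14, 109, 332]);
}
translate([102, 61, 1389]) {
  cube([152, 133, 23]);
  translate([0, 0, 23]) cube([152, 23, 291]);
  translate([0, 110, 23]) cube([152, 23, 291]);
  translate([0, 23, 23]) cube([23, 87, 291]);
  translate([129, 23, 23]) cube([23, 87, 291]);
}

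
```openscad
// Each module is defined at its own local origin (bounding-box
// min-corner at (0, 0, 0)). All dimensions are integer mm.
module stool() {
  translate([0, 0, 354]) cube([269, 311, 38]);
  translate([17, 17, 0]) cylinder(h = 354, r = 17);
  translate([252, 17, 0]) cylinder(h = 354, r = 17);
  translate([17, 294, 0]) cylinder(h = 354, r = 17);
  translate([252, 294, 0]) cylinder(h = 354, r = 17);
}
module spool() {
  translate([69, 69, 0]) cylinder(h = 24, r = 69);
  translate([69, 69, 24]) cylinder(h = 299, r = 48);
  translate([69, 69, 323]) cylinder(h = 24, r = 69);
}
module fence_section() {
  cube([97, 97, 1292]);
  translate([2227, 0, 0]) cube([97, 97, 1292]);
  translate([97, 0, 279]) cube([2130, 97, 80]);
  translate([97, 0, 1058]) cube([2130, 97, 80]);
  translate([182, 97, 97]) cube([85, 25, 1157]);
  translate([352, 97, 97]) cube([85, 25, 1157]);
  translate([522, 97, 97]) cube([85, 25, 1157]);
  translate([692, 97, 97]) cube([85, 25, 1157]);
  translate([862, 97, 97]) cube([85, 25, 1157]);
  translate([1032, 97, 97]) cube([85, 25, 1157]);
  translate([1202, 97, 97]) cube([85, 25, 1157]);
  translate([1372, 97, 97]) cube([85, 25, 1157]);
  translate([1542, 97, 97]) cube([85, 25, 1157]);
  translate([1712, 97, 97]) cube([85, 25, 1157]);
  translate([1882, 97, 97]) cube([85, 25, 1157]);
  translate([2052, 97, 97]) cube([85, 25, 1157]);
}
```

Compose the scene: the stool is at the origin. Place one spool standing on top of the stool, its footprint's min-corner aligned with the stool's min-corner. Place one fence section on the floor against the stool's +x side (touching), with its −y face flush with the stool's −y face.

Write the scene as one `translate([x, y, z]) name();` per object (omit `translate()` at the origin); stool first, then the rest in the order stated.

stool();
translate([0, 0, 392]) spool();
translate([269, 0, 0]) fence_section();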